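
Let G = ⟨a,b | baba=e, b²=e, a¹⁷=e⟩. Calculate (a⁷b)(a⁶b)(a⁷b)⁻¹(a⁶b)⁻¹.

[(a⁷b), (a⁶b)] = (a⁷b)·(a⁶b)·(a⁷b)⁻¹·(a⁶b)⁻¹.
  (a⁷b) · (a⁶b) = a
  a · (a⁷b) = a⁸b
  (a⁸b) · (a⁶b) = a²

Answer: a²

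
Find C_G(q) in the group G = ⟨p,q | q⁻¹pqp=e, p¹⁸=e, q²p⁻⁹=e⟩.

⟨q⟩ ⊆ C_G(q) since powers of q commute with q; so |C_G(q)| ≥ |⟨q⟩| = 4.
By orbit–stabilizer, |C_G(q)| = |G| / |conj. class of q| = 36 / 9 = 4.
The 4 elements commuting with q are {e, p⁹, q, q⁻¹}.

Answer: {e, p⁹, q, q⁻¹}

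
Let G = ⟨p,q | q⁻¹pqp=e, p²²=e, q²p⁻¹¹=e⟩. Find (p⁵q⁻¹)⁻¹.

The order of (p⁵q⁻¹) is 4 (smallest k with (p⁵q⁻¹)ᵏ = e), so (p⁵q⁻¹)⁻¹ = (p⁵q⁻¹)³ = p⁵q.
Check: (p⁵q⁻¹) · (p⁵q) → (p⁵q⁻¹) · p⁵ = q⁻¹;   (q⁻¹) · q = e, giving e as required.

Answer: p⁵q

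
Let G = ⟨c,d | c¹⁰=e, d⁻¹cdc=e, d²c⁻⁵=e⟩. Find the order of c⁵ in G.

Compute successive powers until reaching e:
  (c⁵)¹ = c⁵, (c⁵)² = e.
The smallest positive k with (c⁵)ᵏ = e is 2.

Answer: 2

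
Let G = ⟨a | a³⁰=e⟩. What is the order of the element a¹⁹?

Compute successive powers until reaching e:
  (a¹⁹)¹ = a¹⁹, (a¹⁹)² = a⁸, (a¹⁹)³ = a²⁷, (a¹⁹)⁴ = a¹⁶, (a¹⁹)⁵ = a⁵, (a¹⁹)⁶ = a²⁴, (a¹⁹)⁷ = a¹³, (a¹⁹)⁸ = a², (a¹⁹)⁹ = a²¹, (a¹⁹)¹⁰ = a¹⁰, (a¹⁹)¹¹ = a²⁹, (a¹⁹)¹² = a¹⁸, (a¹⁹)¹³ = a⁷, (a¹⁹)¹⁴ = a²⁶, (a¹⁹)¹⁵ = a¹⁵, (a¹⁹)¹⁶ = a⁴, (a¹⁹)¹⁷ = a²³, (a¹⁹)¹⁸ = a¹², (a¹⁹)¹⁹ = a, (a¹⁹)²⁰ = a²⁰, (a¹⁹)²¹ = a⁹, (a¹⁹)²² = a²⁸, (a¹⁹)²³ = a¹⁷, (a¹⁹)²⁴ = a⁶, (a¹⁹)²⁵ = a²⁵, (a¹⁹)²⁶ = a¹⁴, (a¹⁹)²⁷ = a³, (a¹⁹)²⁸ = a²², (a¹⁹)²⁹ = a¹¹, (a¹⁹)³⁰ = e.
The smallest positive k with (a¹⁹)ᵏ = e is 30.

Answer: 30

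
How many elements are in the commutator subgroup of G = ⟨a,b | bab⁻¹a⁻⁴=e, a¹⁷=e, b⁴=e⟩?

G' = [G, G] is generated by all commutators. The generator-pair commutators are: [a, b] = a¹⁴.
The subgroup they normally generate is {e, a, a², a³, a⁴, a⁵, a⁶, a⁷, a⁸, a⁹, a¹⁰, a¹¹, a¹², a¹³, a¹⁴, a¹⁵, a¹⁶}, of order 17.
Check: |G/G'| = 68/17 = 4 is the order of the abelianisation.

Answer: 17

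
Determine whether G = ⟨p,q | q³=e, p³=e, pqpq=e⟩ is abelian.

p·q = pq but q·p = p²q², so p·q ≠ q·p and G is not abelian.

Answer: No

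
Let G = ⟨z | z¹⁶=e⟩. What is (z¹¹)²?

Compute successive powers of (z¹¹), reducing at each step:
  (z¹¹)²: (z¹¹) · z¹¹ = z⁶

Answer: z⁶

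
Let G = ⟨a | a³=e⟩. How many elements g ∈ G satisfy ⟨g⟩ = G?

G is cyclic of order 3. An element generates G iff its order is 3, and a cyclic group of order 3 has exactly φ(3) = 2 such elements.

Answer: 2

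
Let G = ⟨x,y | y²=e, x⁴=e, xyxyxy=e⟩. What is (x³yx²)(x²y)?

Compute (x³yx²) · (x²y) by multiplying left to right and reducing via the relations at each step:
  (x³yx²) · x² = x³y
  (x³y) · y = x³

Answer: x³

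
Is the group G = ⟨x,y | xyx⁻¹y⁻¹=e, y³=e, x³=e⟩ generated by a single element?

|G| = 9, but the maximum element order in G is 3 < 9. No single element generates all of G, so G is not cyclic.

Answer: No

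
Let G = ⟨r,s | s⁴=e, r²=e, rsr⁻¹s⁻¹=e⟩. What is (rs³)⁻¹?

The order of (rs³) is 4 (smallest k with (rs³)ᵏ = e), so (rs³)⁻¹ = (rs³)³ = rs.
Check: (rs³) · (rs) → (rs³) · r = s³;   (s³) · s = e, giving e as required.

Answer: rs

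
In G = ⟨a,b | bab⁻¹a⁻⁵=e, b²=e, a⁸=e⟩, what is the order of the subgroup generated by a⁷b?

|⟨a⁷b⟩| equals the order of a⁷b. Compute successive powers until reaching e:
  (a⁷b)¹ = a⁷b, (a⁷b)² = a², (a⁷b)³ = ab, (a⁷b)⁴ = a⁴, (a⁷b)⁵ = a³b, (a⁷b)⁶ = a⁶, (a⁷b)⁷ = a⁵b, (a⁷b)⁸ = e.
The smallest positive k with (a⁷b)ᵏ = e is 8, so |⟨a⁷b⟩| = 8.

Answer: 8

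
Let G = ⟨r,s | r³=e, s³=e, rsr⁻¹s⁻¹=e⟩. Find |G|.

Enumerate words in the generators, reducing via the relations: the distinct elements are
  {e, r, s, rs, r², s², rs², r²s, r²s²}.
No further products give new elements, so |G| = 9.

Answer: 9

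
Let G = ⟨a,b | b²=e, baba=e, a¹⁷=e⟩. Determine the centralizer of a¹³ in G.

⟨a¹³⟩ ⊆ C_G(a¹³) since powers of a¹³ commute with a¹³; so |C_G(a¹³)| ≥ |⟨a¹³⟩| = 17.
By orbit–stabilizer, |C_G(a¹³)| = |G| / |conj. class of a¹³| = 34 / 2 = 17.
The 17 elements commuting with a¹³ are {e, a, a², a³, a⁴, a⁵, a⁶, a⁷, a⁸, a⁹, a¹⁰, a¹¹, a¹², a¹³, a¹⁴, a¹⁵, a¹⁶}.

Answer: {e, a, a², a³, a⁴, a⁵, a⁶, a⁷, a⁸, a⁹, a¹⁰, a¹¹, a¹², a¹³, a¹⁴, a¹⁵, a¹⁶}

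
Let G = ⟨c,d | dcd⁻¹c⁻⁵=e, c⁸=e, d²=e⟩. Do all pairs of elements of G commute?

c·d = cd but d·c = c⁵d, so c·d ≠ d·c and G is not abelian.

Answer: No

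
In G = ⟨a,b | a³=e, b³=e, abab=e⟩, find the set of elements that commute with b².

⟨b²⟩ ⊆ C_G(b²) since powers of b² commute with b²; so |C_G(b²)| ≥ |⟨b²⟩| = 3.
By orbit–stabilizer, |C_G(b²)| = |G| / |conj. class of b²| = 12 / 4 = 3.
The 3 elements commuting with b² are {e, b, b²}.

Answer: {e, b, b²}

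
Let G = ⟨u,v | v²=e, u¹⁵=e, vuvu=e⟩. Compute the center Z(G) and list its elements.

An element z ∈ Z(G) iff z commutes with every generator.
For example e is central: e·u = u = u·e; e·v = v = v·e.
Whereas u ∉ Z(G) since u·v = uv ≠ u¹⁴v = v·u.
Checking each of the 30 elements this way gives Z(G) = {e}, of order 1.

Answer: {e}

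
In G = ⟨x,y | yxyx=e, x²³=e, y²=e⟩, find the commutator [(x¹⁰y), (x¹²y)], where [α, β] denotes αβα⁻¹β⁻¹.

[(x¹⁰y), (x¹²y)] = (x¹⁰y)·(x¹²y)·(x¹⁰y)⁻¹·(x¹²y)⁻¹.
  (x¹⁰y) · (x¹²y) = x²¹
  (x²¹) · (x¹⁰y) = x⁸y
  (x⁸y) · (x¹²y) = x¹⁹

Answer: x¹⁹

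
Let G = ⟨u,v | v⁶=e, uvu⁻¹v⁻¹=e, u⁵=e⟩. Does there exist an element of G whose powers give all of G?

|G| = 30. The element uv has order 30 (its powers give 30 distinct elements), so ⟨uv⟩ = G and G is cyclic.

Answer: Yes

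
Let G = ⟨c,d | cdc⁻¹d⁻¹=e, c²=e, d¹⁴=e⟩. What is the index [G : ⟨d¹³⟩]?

First find ord(d¹³) by computing successive powers:
  (d¹³)¹ = d¹³, (d¹³)² = d¹², (d¹³)³ = d¹¹, (d¹³)⁴ = d¹⁰, (d¹³)⁵ = d⁹, (d¹³)⁶ = d⁸, (d¹³)⁷ = d⁷, (d¹³)⁸ = d⁶, (d¹³)⁹ = d⁵, (d¹³)¹⁰ = d⁴, (d¹³)¹¹ = d³, (d¹³)¹² = d², (d¹³)¹³ = d, (d¹³)¹⁴ = e.
So |⟨d¹³⟩| = ord(d¹³) = 14. With |G| = 28, by Lagrange [G : ⟨d¹³⟩] = 28/14 = 2.

Answer: 2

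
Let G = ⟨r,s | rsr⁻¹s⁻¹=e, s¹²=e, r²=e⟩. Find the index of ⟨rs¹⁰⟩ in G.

First find ord(rs¹⁰) by computing successive powers:
  (rs¹⁰)¹ = rs¹⁰, (rs¹⁰)² = s⁸, (rs¹⁰)³ = rs⁶, (rs¹⁰)⁴ = s⁴, (rs¹⁰)⁵ = rs², (rs¹⁰)⁶ = e.
So |⟨rs¹⁰⟩| = ord(rs¹⁰) = 6. With |G| = 24, by Lagrange [G : ⟨rs¹⁰⟩] = 24/6 = 4.

Answer: 4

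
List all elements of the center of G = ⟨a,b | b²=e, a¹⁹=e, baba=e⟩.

An element z ∈ Z(G) iff z commutes with every generator.
For example e is central: e·a = a = a·e; e·b = b = b·e.
Whereas a ∉ Z(G) since a·b = ab ≠ a¹⁸b = b·a.
Checking each of the 38 elements this way gives Z(G) = {e}, of order 1.

Answer: {e}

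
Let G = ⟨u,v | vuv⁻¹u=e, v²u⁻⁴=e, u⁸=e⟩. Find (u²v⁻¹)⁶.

Compute successive powers of (u²v⁻¹), reducing at each step:
  (u²v⁻¹)²: (u²v⁻¹) · u² = v⁻¹;   (v⁻¹) · v⁻¹ = u⁴
  (u²v⁻¹)³: (u⁴) · u² = u⁶;   (u⁶) · v⁻¹ = u²v
  (u²v⁻¹)⁴: (u²v) · u² = v;   v · v⁻¹ = e
  (u²v⁻¹)⁵: e · u² = u²;   (u²) · v⁻¹ = u²v⁻¹
  (u²v⁻¹)⁶: (u²v⁻¹) · u² = v⁻¹;   (v⁻¹) · v⁻¹ = u⁴

Answer: u⁴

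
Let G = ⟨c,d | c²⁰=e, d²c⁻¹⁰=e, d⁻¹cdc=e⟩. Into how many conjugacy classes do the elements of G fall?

The conjugacy classes (representative and size) are:
  [e] (size 1), [c] (size 2), [c²] (size 2), [c³] (size 2), [c⁴] (size 2), [c⁵] (size 2), [c¹⁴] (size 2), [c⁷] (size 2), [c⁸] (size 2), [c¹¹] (size 2), [c¹⁰] (size 1), [c²d⁻¹] (size 10), [c⁹d] (size 10).
Class equation: 1 + 2 + 2 + 2 + 2 + 2 + 2 + 2 + 2 + 2 + 1 + 10 + 10 = 40 = |G|. So G has 13 conjugacy classes.

Answer: 13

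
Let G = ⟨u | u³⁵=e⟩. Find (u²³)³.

Compute successive powers of (u²³), reducing at each step:
  (u²³)²: (u²³) · u²³ = u¹¹
  (u²³)³: (u¹¹) · u²³ = u³⁴

Answer: u³⁴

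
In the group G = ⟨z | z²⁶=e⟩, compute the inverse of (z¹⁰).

The order of (z¹⁰) is 13 (smallest k with (z¹⁰)ᵏ = e), so (z¹⁰)⁻¹ = (z¹⁰)¹² = z¹⁶.
Check: (z¹⁰) · (z¹⁶) → (z¹⁰) · z¹⁶ = e, giving e as required.

Answer: z¹⁶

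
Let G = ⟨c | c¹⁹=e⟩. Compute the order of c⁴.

Compute successive powers until reaching e:
  (c⁴)¹ = c⁴, (c⁴)² = c⁸, (c⁴)³ = c¹², (c⁴)⁴ = c¹⁶, (c⁴)⁵ = c, (c⁴)⁶ = c⁵, (c⁴)⁷ = c⁹, (c⁴)⁸ = c¹³, (c⁴)⁹ = c¹⁷, (c⁴)¹⁰ = c², (c⁴)¹¹ = c⁶, (c⁴)¹² = c¹⁰, (c⁴)¹³ = c¹⁴, (c⁴)¹⁴ = c¹⁸, (c⁴)¹⁵ = c³, (c⁴)¹⁶ = c⁷, (c⁴)¹⁷ = c¹¹, (c⁴)¹⁸ = c¹⁵, (c⁴)¹⁹ = e.
The smallest positive k with (c⁴)ᵏ = e is 19.

Answer: 19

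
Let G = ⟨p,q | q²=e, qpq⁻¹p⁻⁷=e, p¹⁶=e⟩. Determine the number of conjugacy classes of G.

The conjugacy classes (representative and size) are:
  [e] (size 1), [p] (size 2), [p¹⁴] (size 2), [p³] (size 2), [p⁴] (size 2), [p¹⁰] (size 2), [p⁸] (size 1), [p⁹] (size 2), [p¹¹] (size 2), [p¹⁰q] (size 8), [pq] (size 8).
Class equation: 1 + 2 + 2 + 2 + 2 + 2 + 1 + 2 + 2 + 8 + 8 = 32 = |G|. So G has 11 conjugacy classes.

Answer: 11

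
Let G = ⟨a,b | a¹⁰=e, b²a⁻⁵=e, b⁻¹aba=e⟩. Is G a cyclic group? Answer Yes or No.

Every cyclic group is abelian. But a·b = ab while b·a = a⁴b⁻¹, so a·b ≠ b·a and G is not abelian. Hence G is not cyclic.

Answer: No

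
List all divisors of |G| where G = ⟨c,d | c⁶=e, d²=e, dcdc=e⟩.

|G| = 12 = 2² · 3. By Lagrange's theorem the order of any subgroup divides 12; the divisors of 12 are 1, 2, 3, 4, 6, 12.

Answer: 1, 2, 3, 4, 6, 12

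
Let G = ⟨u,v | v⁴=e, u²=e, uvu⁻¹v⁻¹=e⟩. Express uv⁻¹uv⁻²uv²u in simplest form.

Multiply left to right, reducing at each step:
  u · v⁻¹ = uv³
  (uv³) · u = v³
  (v³) · v⁻² = v
  v · u = uv
  (uv) · v² = uv³
  (uv³) · u = v³

Answer: v³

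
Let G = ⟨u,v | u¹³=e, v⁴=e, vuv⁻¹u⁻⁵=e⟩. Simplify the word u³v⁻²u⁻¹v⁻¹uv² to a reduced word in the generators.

Multiply left to right, reducing at each step:
  (u³) · v⁻² = u³v²
  (u³v²) · u⁻¹ = u⁴v²
  (u⁴v²) · v⁻¹ = u⁴v
  (u⁴v) · u = u⁹v
  (u⁹v) · v² = u⁹v³

Answer: u⁹v³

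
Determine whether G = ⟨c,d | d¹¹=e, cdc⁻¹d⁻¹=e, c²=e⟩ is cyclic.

|G| = 22. The element cd has order 22 (its powers give 22 distinct elements), so ⟨cd⟩ = G and G is cyclic.

Answer: Yes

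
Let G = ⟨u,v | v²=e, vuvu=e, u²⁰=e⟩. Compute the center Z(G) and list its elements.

An element z ∈ Z(G) iff z commutes with every generator.
For example u¹⁰ is central: (u¹⁰)·u = u¹¹ = u·(u¹⁰); (u¹⁰)·v = u¹⁰v = v·(u¹⁰).
Whereas u ∉ Z(G) since u·v = uv ≠ u¹⁹v = v·u.
Checking each of the 40 elements this way gives Z(G) = {e, u¹⁰}, of order 2.

Answer: {e, u¹⁰}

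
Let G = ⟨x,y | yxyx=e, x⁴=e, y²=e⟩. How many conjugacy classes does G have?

The conjugacy classes (representative and size) are:
  [e] (size 1), [x] (size 2), [x²] (size 1), [x²y] (size 2), [x³y] (size 2).
Class equation: 1 + 2 + 1 + 2 + 2 = 8 = |G|. So G has 5 conjugacy classes.

Answer: 5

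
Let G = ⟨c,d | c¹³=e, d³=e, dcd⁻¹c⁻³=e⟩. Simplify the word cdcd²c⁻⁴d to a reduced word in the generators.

Multiply left to right, reducing at each step:
  c · d = cd
  (cd) · c = c⁴d
  (c⁴d) · d² = c⁴
  (c⁴) · c⁻⁴ = e
  e · d = d

Answer: d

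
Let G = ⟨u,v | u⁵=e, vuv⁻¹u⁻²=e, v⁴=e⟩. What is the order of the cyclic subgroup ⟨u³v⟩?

|⟨u³v⟩| equals the order of u³v. Compute successive powers until reaching e:
  (u³v)¹ = u³v, (u³v)² = u⁴v², (u³v)³ = uv³, (u³v)⁴ = e.
The smallest positive k with (u³v)ᵏ = e is 4, so |⟨u³v⟩| = 4.

Answer: 4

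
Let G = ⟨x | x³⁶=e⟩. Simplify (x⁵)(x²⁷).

Compute (x⁵) · (x²⁷) by multiplying left to right and reducing via the relations at each step:
  (x⁵) · x²⁷ = x³²

Answer: x³²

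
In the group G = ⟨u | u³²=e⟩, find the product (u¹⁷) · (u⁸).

Compute (u¹⁷) · (u⁸) by multiplying left to right and reducing via the relations at each step:
  (u¹⁷) · u⁸ = u²⁵

Answer: u²⁵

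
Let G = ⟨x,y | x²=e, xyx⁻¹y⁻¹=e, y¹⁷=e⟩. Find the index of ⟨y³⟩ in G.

First find ord(y³) by computing successive powers:
  (y³)¹ = y³, (y³)² = y⁶, (y³)³ = y⁹, (y³)⁴ = y¹², (y³)⁵ = y¹⁵, (y³)⁶ = y, (y³)⁷ = y⁴, (y³)⁸ = y⁷, (y³)⁹ = y¹⁰, (y³)¹⁰ = y¹³, (y³)¹¹ = y¹⁶, (y³)¹² = y², (y³)¹³ = y⁵, (y³)¹⁴ = y⁸, (y³)¹⁵ = y¹¹, (y³)¹⁶ = y¹⁴, (y³)¹⁷ = e.
So |⟨y³⟩| = ord(y³) = 17. With |G| = 34, by Lagrange [G : ⟨y³⟩] = 34/17 = 2.

Answer: 2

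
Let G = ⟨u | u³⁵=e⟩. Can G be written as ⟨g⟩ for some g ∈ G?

|G| = 35. The element u has order 35 (its powers give 35 distinct elements), so ⟨u⟩ = G and G is cyclic.

Answer: Yes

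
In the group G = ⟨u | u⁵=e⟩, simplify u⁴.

Compute successive powers of u, reducing at each step:
  u²: u · u = u²
  u³: (u²) · u = u³
  u⁴: (u³) · u = u⁴

Answer: u⁴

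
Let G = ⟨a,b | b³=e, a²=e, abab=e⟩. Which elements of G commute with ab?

⟨ab⟩ ⊆ C_G(ab) since powers of ab commute with ab; so |C_G(ab)| ≥ |⟨ab⟩| = 2.
By orbit–stabilizer, |C_G(ab)| = |G| / |conj. class of ab| = 6 / 3 = 2.
The 2 elements commuting with ab are {e, ab}.

Answer: {e, ab}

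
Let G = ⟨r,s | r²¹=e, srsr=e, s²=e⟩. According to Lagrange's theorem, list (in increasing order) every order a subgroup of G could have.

|G| = 42 = 2 · 3 · 7. By Lagrange's theorem the order of any subgroup divides 42; the divisors of 42 are 1, 2, 3, 6, 7, 14, 21, 42.

Answer: 1, 2, 3, 6, 7, 14, 21, 42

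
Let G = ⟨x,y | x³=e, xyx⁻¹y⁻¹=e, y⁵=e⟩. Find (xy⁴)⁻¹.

The order of (xy⁴) is 15 (smallest k with (xy⁴)ᵏ = e), so (xy⁴)⁻¹ = (xy⁴)¹⁴ = x²y.
Check: (xy⁴) · (x²y) → (xy⁴) · x² = y⁴;   (y⁴) · y = e, giving e as required.

Answer: x²y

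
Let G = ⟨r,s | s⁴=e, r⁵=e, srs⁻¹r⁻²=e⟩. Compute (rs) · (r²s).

Compute (rs) · (r²s) by multiplying left to right and reducing via the relations at each step:
  (rs) · r² = s
  s · s = s²

Answer: s²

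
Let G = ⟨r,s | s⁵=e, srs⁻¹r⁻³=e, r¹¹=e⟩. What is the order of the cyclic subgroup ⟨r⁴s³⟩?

|⟨r⁴s³⟩| equals the order of r⁴s³. Compute successive powers until reaching e:
  (r⁴s³)¹ = r⁴s³, (r⁴s³)² = r²s, (r⁴s³)³ = r³s⁴, (r⁴s³)⁴ = r⁸s², (r⁴s³)⁵ = e.
The smallest positive k with (r⁴s³)ᵏ = e is 5, so |⟨r⁴s³⟩| = 5.

Answer: 5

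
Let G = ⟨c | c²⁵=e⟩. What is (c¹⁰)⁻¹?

The order of (c¹⁰) is 5 (smallest k with (c¹⁰)ᵏ = e), so (c¹⁰)⁻¹ = (c¹⁰)⁴ = c¹⁵.
Check: (c¹⁰) · (c¹⁵) → (c¹⁰) · c¹⁵ = e, giving e as required.

Answer: c¹⁵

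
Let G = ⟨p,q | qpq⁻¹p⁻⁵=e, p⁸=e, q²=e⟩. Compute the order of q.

Compute successive powers until reaching e:
  q¹ = q, q² = e.
The smallest positive k with qᵏ = e is 2.

Answer: 2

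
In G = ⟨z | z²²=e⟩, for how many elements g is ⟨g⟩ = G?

G is cyclic of order 22. An element generates G iff its order is 22, and a cyclic group of order 22 has exactly φ(22) = 10 such elements.

Answer: 10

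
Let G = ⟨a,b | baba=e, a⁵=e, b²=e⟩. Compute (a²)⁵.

Compute successive powers of (a²), reducing at each step:
  (a²)²: (a²) · a² = a⁴
  (a²)³: (a⁴) · a² = a
  (a²)⁴: a · a² = a³
  (a²)⁵: (a³) · a² = e

Answer: e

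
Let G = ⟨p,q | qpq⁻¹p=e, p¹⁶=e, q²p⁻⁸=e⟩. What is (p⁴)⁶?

Compute successive powers of (p⁴), reducing at each step:
  (p⁴)²: (p⁴) · p⁴ = p⁸
  (p⁴)³: (p⁸) · p⁴ = p¹²
  (p⁴)⁴: (p¹²) · p⁴ = e
  (p⁴)⁵: e · p⁴ = p⁴
  (p⁴)⁶: (p⁴) · p⁴ = p⁸

Answer: p⁸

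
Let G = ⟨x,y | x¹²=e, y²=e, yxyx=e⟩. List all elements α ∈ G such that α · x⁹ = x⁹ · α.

⟨x⁹⟩ ⊆ C_G(x⁹) since powers of x⁹ commute with x⁹; so |C_G(x⁹)| ≥ |⟨x⁹⟩| = 4.
By orbit–stabilizer, |C_G(x⁹)| = |G| / |conj. class of x⁹| = 24 / 2 = 12.
The 12 elements commuting with x⁹ are {e, x, x², x³, x⁴, x⁵, x⁶, x⁷, x⁸, x⁹, x¹⁰, x¹¹}.

Answer: {e, x, x², x³, x⁴, x⁵, x⁶, x⁷, x⁸, x⁹, x¹⁰, x¹¹}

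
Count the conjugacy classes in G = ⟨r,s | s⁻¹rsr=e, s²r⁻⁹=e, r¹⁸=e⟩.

The conjugacy classes (representative and size) are:
  [e] (size 1), [r¹⁷] (size 2), [r¹⁶] (size 2), [r³] (size 2), [r¹⁴] (size 2), [r¹³] (size 2), [r¹²] (size 2), [r¹¹] (size 2), [r¹⁰] (size 2), [r⁹] (size 1), [r⁸s] (size 9), [rs] (size 9).
Class equation: 1 + 2 + 2 + 2 + 2 + 2 + 2 + 2 + 2 + 1 + 9 + 9 = 36 = |G|. So G has 12 conjugacy classes.

Answer: 12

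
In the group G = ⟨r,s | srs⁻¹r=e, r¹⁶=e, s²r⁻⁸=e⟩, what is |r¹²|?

Compute successive powers until reaching e:
  (r¹²)¹ = r¹², (r¹²)² = r⁸, (r¹²)³ = r⁴, (r¹²)⁴ = e.
The smallest positive k with (r¹²)ᵏ = e is 4.

Answer: 4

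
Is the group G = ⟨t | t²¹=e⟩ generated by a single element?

|G| = 21. The element t has order 21 (its powers give 21 distinct elements), so ⟨t⟩ = G and G is cyclic.

Answer: Yes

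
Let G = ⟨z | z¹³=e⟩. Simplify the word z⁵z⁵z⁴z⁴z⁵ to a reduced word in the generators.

Multiply left to right, reducing at each step:
  (z⁵) · z⁵ = z¹⁰
  (z¹⁰) · z⁴ = z
  z · z⁴ = z⁵
  (z⁵) · z⁵ = z¹⁰

Answer: z¹⁰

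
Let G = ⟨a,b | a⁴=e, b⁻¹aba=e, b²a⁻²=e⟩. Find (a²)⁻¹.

The order of (a²) is 2 (smallest k with (a²)ᵏ = e), so (a²)⁻¹ = (a²)¹ = a².
Check: (a²) · (a²) → (a²) · a² = e, giving e as required.

Answer: a²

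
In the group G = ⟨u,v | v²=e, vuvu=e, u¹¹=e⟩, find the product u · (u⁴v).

Compute u · (u⁴v) by multiplying left to right and reducing via the relations at each step:
  u · u⁴ = u⁵
  (u⁵) · v = u⁵v

Answer: u⁵v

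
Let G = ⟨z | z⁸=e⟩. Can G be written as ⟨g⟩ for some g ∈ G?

|G| = 8. The element z has order 8 (its powers give 8 distinct elements), so ⟨z⟩ = G and G is cyclic.

Answer: Yes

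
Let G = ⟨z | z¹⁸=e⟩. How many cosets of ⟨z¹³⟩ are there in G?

First find ord(z¹³) by computing successive powers:
  (z¹³)¹ = z¹³, (z¹³)² = z⁸, (z¹³)³ = z³, (z¹³)⁴ = z¹⁶, (z¹³)⁵ = z¹¹, (z¹³)⁶ = z⁶, (z¹³)⁷ = z, (z¹³)⁸ = z¹⁴, (z¹³)⁹ = z⁹, (z¹³)¹⁰ = z⁴, (z¹³)¹¹ = z¹⁷, (z¹³)¹² = z¹², (z¹³)¹³ = z⁷, (z¹³)¹⁴ = z², (z¹³)¹⁵ = z¹⁵, (z¹³)¹⁶ = z¹⁰, (z¹³)¹⁷ = z⁵, (z¹³)¹⁸ = e.
So |⟨z¹³⟩| = ord(z¹³) = 18. With |G| = 18, by Lagrange [G : ⟨z¹³⟩] = 18/18 = 1.

Answer: 1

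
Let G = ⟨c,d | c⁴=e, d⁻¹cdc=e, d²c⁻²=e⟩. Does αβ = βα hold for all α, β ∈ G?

c·d = cd but d·c = cd⁻¹, so c·d ≠ d·c and G is not abelian.

Answer: No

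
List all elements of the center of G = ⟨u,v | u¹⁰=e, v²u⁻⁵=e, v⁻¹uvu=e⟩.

An element z ∈ Z(G) iff z commutes with every generator.
For example u⁵ is central: (u⁵)·u = u⁶ = u·(u⁵); (u⁵)·v = v⁻¹ = v·(u⁵).
Whereas u ∉ Z(G) since u·v = uv ≠ u⁴v⁻¹ = v·u.
Checking each of the 20 elements this way gives Z(G) = {e, u⁵}, of order 2.

Answer: {e, u⁵}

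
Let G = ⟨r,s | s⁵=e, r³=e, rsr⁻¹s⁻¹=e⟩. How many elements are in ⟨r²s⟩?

|⟨r²s⟩| equals the order of r²s. Compute successive powers until reaching e:
  (r²s)¹ = r²s, (r²s)² = rs², (r²s)³ = s³, (r²s)⁴ = r²s⁴, (r²s)⁵ = r, (r²s)⁶ = s, (r²s)⁷ = r²s², (r²s)⁸ = rs³, (r²s)⁹ = s⁴, (r²s)¹⁰ = r², (r²s)¹¹ = rs, (r²s)¹² = s², (r²s)¹³ = r²s³, (r²s)¹⁴ = rs⁴, (r²s)¹⁵ = e.
The smallest positive k with (r²s)ᵏ = e is 15, so |⟨r²s⟩| = 15.

Answer: 15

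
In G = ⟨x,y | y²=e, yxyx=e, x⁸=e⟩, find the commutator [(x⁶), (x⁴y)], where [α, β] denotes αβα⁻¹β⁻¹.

[(x⁶), (x⁴y)] = (x⁶)·(x⁴y)·(x⁶)⁻¹·(x⁴y)⁻¹.
  (x⁶) · (x⁴y) = x²y
  (x²y) · (x²) = y
  y · (x⁴y) = x⁴

Answer: x⁴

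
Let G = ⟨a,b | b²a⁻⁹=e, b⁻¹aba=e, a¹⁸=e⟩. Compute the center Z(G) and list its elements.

An element z ∈ Z(G) iff z commutes with every generator.
For example a⁹ is central: (a⁹)·a = a¹⁰ = a·(a⁹); (a⁹)·b = b⁻¹ = b·(a⁹).
Whereas a ∉ Z(G) since a·b = ab ≠ a⁸b⁻¹ = b·a.
Checking each of the 36 elements this way gives Z(G) = {e, a⁹}, of order 2.

Answer: {e, a⁹}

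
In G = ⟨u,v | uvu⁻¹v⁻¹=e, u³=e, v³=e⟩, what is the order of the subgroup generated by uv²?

|⟨uv²⟩| equals the order of uv². Compute successive powers until reaching e:
  (uv²)¹ = uv², (uv²)² = u²v, (uv²)³ = e.
The smallest positive k with (uv²)ᵏ = e is 3, so |⟨uv²⟩| = 3.

Answer: 3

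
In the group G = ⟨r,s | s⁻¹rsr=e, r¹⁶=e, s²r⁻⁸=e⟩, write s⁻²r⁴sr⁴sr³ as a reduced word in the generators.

Multiply left to right, reducing at each step:
  (r⁸) · r⁴ = r¹²
  (r¹²) · s = r⁴s⁻¹
  (r⁴s⁻¹) · r⁴ = s⁻¹
  (s⁻¹) · s = e
  e · r³ = r³

Answer: r³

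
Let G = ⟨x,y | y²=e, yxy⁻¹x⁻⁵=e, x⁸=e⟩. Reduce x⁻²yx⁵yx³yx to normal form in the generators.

Multiply left to right, reducing at each step:
  (x⁶) · y = x⁶y
  (x⁶y) · x⁵ = x⁷y
  (x⁷y) · y = x⁷
  (x⁷) · x³ = x²
  (x²) · y = x²y
  (x²y) · x = x⁷y

Answer: x⁷y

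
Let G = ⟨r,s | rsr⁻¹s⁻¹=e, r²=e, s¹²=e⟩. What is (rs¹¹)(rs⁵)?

Compute (rs¹¹) · (rs⁵) by multiplying left to right and reducing via the relations at each step:
  (rs¹¹) · r = s¹¹
  (s¹¹) · s⁵ = s⁴

Answer: s⁴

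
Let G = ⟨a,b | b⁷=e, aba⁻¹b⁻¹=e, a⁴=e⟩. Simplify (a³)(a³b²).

Compute (a³) · (a³b²) by multiplying left to right and reducing via the relations at each step:
  (a³) · a³ = a²
  (a²) · b² = a²b²

Answer: a²b²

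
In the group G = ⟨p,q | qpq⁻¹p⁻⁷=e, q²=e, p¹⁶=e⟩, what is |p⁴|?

Compute successive powers until reaching e:
  (p⁴)¹ = p⁴, (p⁴)² = p⁸, (p⁴)³ = p¹², (p⁴)⁴ = e.
The smallest positive k with (p⁴)ᵏ = e is 4.

Answer: 4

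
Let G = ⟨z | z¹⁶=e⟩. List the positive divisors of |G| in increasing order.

|G| = 16 = 2⁴. By Lagrange's theorem the order of any subgroup divides 16; the divisors of 16 are 1, 2, 4, 8, 16.

Answer: 1, 2, 4, 8, 16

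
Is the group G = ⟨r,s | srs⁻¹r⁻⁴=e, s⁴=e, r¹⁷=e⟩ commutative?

r·s = rs but s·r = r⁴s, so r·s ≠ s·r and G is not abelian.

Answer: No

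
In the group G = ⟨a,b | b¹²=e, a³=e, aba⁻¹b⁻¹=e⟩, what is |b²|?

Compute successive powers until reaching e:
  (b²)¹ = b², (b²)² = b⁴, (b²)³ = b⁶, (b²)⁴ = b⁸, (b²)⁵ = b¹⁰, (b²)⁶ = e.
The smallest positive k with (b²)ᵏ = e is 6.

Answer: 6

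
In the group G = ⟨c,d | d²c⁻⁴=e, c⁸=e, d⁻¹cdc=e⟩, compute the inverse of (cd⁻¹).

The order of (cd⁻¹) is 4 (smallest k with (cd⁻¹)ᵏ = e), so (cd⁻¹)⁻¹ = (cd⁻¹)³ = cd.
Check: (cd⁻¹) · (cd) → (cd⁻¹) · c = d⁻¹;   (d⁻¹) · d = e, giving e as required.

Answer: cd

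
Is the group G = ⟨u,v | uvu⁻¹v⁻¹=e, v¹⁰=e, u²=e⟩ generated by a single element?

|G| = 20, but the maximum element order in G is 10 < 20. No single element generates all of G, so G is not cyclic.

Answer: No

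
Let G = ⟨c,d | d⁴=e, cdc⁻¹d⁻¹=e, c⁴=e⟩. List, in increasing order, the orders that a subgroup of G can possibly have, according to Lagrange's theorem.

|G| = 16 = 2⁴. By Lagrange's theorem the order of any subgroup divides 16; the divisors of 16 are 1, 2, 4, 8, 16.

Answer: 1, 2, 4, 8, 16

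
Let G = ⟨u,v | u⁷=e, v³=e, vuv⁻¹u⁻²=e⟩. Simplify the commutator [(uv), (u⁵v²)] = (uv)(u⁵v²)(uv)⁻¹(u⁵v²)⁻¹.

[(uv), (u⁵v²)] = (uv)·(u⁵v²)·(uv)⁻¹·(u⁵v²)⁻¹.
  (uv) · (u⁵v²) = u⁴
  (u⁴) · (u³v²) = v²
  (v²) · (u⁴v) = u²

Answer: u²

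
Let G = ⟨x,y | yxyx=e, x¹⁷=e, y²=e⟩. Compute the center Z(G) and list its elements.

An element z ∈ Z(G) iff z commutes with every generator.
For example e is central: e·x = x = x·e; e·y = y = y·e.
Whereas x ∉ Z(G) since x·y = xy ≠ x¹⁶y = y·x.
Checking each of the 34 elements this way gives Z(G) = {e}, of order 1.

Answer: {e}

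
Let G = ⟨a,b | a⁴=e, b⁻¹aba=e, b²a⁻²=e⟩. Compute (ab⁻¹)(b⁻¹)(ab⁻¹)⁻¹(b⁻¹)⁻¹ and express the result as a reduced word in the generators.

[(ab⁻¹), (b⁻¹)] = (ab⁻¹)·(b⁻¹)·(ab⁻¹)⁻¹·(b⁻¹)⁻¹.
  (ab⁻¹) · (b⁻¹) = a³
  (a³) · (ab) = b
  b · b = a²

Answer: a²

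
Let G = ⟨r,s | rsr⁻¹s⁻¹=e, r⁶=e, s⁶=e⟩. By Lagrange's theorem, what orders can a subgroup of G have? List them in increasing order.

|G| = 36 = 2² · 3². By Lagrange's theorem the order of any subgroup divides 36; the divisors of 36 are 1, 2, 3, 4, 6, 9, 12, 18, 36.

Answer: 1, 2, 3, 4, 6, 9, 12, 18, 36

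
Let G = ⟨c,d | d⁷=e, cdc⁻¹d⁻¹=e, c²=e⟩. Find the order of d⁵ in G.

Compute successive powers until reaching e:
  (d⁵)¹ = d⁵, (d⁵)² = d³, (d⁵)³ = d, (d⁵)⁴ = d⁶, (d⁵)⁵ = d⁴, (d⁵)⁶ = d², (d⁵)⁷ = e.
The smallest positive k with (d⁵)ᵏ = e is 7.

Answer: 7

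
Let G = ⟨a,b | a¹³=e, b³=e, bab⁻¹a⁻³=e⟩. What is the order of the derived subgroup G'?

G' = [G, G] is generated by all commutators. The generator-pair commutators are: [a, b] = a¹¹.
The subgroup they normally generate is {e, a, a², a³, a⁴, a⁵, a⁶, a⁷, a⁸, a⁹, a¹⁰, a¹¹, a¹²}, of order 13.
Check: |G/G'| = 39/13 = 3 is the order of the abelianisation.

Answer: 13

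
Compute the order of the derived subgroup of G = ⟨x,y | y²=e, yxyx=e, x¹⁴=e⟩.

G' = [G, G] is generated by all commutators. The generator-pair commutators are: [x, y] = x².
The subgroup they normally generate is {e, x², x⁴, x⁶, x⁸, x¹⁰, x¹²}, of order 7.
Check: |G/G'| = 28/7 = 4 is the order of the abelianisation.

Answer: 7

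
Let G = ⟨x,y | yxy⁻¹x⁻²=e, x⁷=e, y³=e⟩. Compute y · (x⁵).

Compute y · (x⁵) by multiplying left to right and reducing via the relations at each step:
  y · x⁵ = x³y

Answer: x³y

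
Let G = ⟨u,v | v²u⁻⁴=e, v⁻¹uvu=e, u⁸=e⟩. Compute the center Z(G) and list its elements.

An element z ∈ Z(G) iff z commutes with every generator.
For example u⁴ is central: (u⁴)·u = u⁵ = u·(u⁴); (u⁴)·v = v⁻¹ = v·(u⁴).
Whereas u ∉ Z(G) since u·v = uv ≠ u³v⁻¹ = v·u.
Checking each of the 16 elements this way gives Z(G) = {e, u⁴}, of order 2.

Answer: {e, u⁴}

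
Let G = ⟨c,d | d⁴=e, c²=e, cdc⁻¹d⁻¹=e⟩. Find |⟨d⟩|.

|⟨d⟩| equals the order of d. Compute successive powers until reaching e:
  d¹ = d, d² = d², d³ = d³, d⁴ = e.
The smallest positive k with dᵏ = e is 4, so |⟨d⟩| = 4.

Answer: 4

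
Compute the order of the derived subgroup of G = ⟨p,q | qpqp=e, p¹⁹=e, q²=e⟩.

G' = [G, G] is generated by all commutators. The generator-pair commutators are: [p, q] = p².
The subgroup they normally generate is {e, p, p², p³, p⁴, p⁵, p⁶, p⁷, p⁸, p⁹, p¹⁰, p¹¹, p¹², p¹³, p¹⁴, p¹⁵, p¹⁶, p¹⁷, p¹⁸}, of order 19.
Check: |G/G'| = 38/19 = 2 is the order of the abelianisation.

Answer: 19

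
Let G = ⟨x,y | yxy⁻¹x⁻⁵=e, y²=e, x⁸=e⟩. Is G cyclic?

Every cyclic group is abelian. But x·y = xy while y·x = x⁵y, so x·y ≠ y·x and G is not abelian. Hence G is not cyclic.

Answer: No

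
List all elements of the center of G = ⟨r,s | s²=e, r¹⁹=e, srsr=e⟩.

An element z ∈ Z(G) iff z commutes with every generator.
For example e is central: e·r = r = r·e; e·s = s = s·e.
Whereas r ∉ Z(G) since r·s = rs ≠ r¹⁸s = s·r.
Checking each of the 38 elements this way gives Z(G) = {e}, of order 1.

Answer: {e}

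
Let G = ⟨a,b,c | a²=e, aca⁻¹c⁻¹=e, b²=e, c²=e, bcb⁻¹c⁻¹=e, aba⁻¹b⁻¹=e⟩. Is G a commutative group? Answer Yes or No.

Each pair of generators commutes: a·b = ab = b·a; a·c = ac = c·a; b·c = bc = c·b. Since the generators pairwise commute, every element of G commutes with every other, so G is abelian.

Answer: Yes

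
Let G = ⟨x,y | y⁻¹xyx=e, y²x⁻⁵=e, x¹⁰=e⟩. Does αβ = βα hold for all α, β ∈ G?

x·y = xy but y·x = x⁴y⁻¹, so x·y ≠ y·x and G is not abelian.

Answer: No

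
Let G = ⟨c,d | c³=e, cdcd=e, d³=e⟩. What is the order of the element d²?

Compute successive powers until reaching e:
  (d²)¹ = d², (d²)² = d, (d²)³ = e.
The smallest positive k with (d²)ᵏ = e is 3.

Answer: 3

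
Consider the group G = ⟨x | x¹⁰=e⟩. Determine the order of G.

G is generated by a single element, so G is cyclic. The relator gives x¹⁰ = e and no smaller power is forced to be e, so the 10 powers {e, x, x², x³, x⁴, x⁵, x⁶, x⁷, x⁸, x⁹} are distinct. Hence |G| = 10.

Answer: 10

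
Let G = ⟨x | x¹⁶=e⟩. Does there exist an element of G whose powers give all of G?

|G| = 16. The element x has order 16 (its powers give 16 distinct elements), so ⟨x⟩ = G and G is cyclic.

Answer: Yes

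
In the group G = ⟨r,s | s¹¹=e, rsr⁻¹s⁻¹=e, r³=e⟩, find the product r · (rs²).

Compute r · (rs²) by multiplying left to right and reducing via the relations at each step:
  r · r = r²
  (r²) · s² = r²s²

Answer: r²s²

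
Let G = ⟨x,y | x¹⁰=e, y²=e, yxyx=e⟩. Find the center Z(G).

An element z ∈ Z(G) iff z commutes with every generator.
For example x⁵ is central: (x⁵)·x = x⁶ = x·(x⁵); (x⁵)·y = x⁵y = y·(x⁵).
Whereas x ∉ Z(G) since x·y = xy ≠ x⁹y = y·x.
Checking each of the 20 elements this way gives Z(G) = {e, x⁵}, of order 2.

Answer: {e, x⁵}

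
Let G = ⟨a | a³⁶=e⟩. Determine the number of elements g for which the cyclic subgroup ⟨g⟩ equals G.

G is cyclic of order 36. An element generates G iff its order is 36, and a cyclic group of order 36 has exactly φ(36) = 12 such elements.

Answer: 12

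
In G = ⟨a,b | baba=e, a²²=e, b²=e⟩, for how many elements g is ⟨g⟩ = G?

⟨g⟩ = G would require ord(g) = |G| = 44, but the maximum element order in G is 22 < 44. So G is not cyclic and no single element generates it: the count is 0.

Answer: 0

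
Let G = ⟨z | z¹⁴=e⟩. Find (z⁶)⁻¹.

The order of (z⁶) is 7 (smallest k with (z⁶)ᵏ = e), so (z⁶)⁻¹ = (z⁶)⁶ = z⁸.
Check: (z⁶) · (z⁸) → (z⁶) · z⁸ = e, giving e as required.

Answer: z⁸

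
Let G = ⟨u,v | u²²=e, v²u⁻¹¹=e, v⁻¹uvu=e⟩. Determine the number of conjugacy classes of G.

The conjugacy classes (representative and size) are:
  [e] (size 1), [u²¹] (size 2), [u²] (size 2), [u³] (size 2), [u¹⁸] (size 2), [u¹⁷] (size 2), [u⁶] (size 2), [u⁷] (size 2), [u⁸] (size 2), [u¹³] (size 2), [u¹²] (size 2), [u¹¹] (size 1), [u¹⁰v] (size 11), [u⁷v] (size 11).
Class equation: 1 + 2 + 2 + 2 + 2 + 2 + 2 + 2 + 2 + 2 + 2 + 1 + 11 + 11 = 44 = |G|. So G has 14 conjugacy classes.

Answer: 14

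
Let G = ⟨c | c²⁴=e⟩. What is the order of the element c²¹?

Compute successive powers until reaching e:
  (c²¹)¹ = c²¹, (c²¹)² = c¹⁸, (c²¹)³ = c¹⁵, (c²¹)⁴ = c¹², (c²¹)⁵ = c⁹, (c²¹)⁶ = c⁶, (c²¹)⁷ = c³, (c²¹)⁸ = e.
The smallest positive k with (c²¹)ᵏ = e is 8.

Answer: 8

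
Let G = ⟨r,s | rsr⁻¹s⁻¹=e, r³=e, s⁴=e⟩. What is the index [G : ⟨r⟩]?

First find ord(r) by computing successive powers:
  r¹ = r, r² = r², r³ = e.
So |⟨r⟩| = ord(r) = 3. With |G| = 12, by Lagrange [G : ⟨r⟩] = 12/3 = 4.

Answer: 4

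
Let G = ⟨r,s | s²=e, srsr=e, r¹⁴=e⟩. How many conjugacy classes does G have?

The conjugacy classes (representative and size) are:
  [e] (size 1), [r¹³] (size 2), [r²] (size 2), [r³] (size 2), [r¹⁰] (size 2), [r⁵] (size 2), [r⁸] (size 2), [r⁷] (size 1), [r⁶s] (size 7), [r⁹s] (size 7).
Class equation: 1 + 2 + 2 + 2 + 2 + 2 + 2 + 1 + 7 + 7 = 28 = |G|. So G has 10 conjugacy classes.

Answer: 10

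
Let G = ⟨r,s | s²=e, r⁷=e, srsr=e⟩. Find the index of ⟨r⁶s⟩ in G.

First find ord(r⁶s) by computing successive powers:
  (r⁶s)¹ = r⁶s, (r⁶s)² = e.
So |⟨r⁶s⟩| = ord(r⁶s) = 2. With |G| = 14, by Lagrange [G : ⟨r⁶s⟩] = 14/2 = 7.

Answer: 7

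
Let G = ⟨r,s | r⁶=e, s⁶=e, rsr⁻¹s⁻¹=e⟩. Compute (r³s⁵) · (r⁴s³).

Compute (r³s⁵) · (r⁴s³) by multiplying left to right and reducing via the relations at each step:
  (r³s⁵) · r⁴ = rs⁵
  (rs⁵) · s³ = rs²

Answer: rs²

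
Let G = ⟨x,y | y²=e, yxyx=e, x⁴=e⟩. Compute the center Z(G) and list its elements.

An element z ∈ Z(G) iff z commutes with every generator.
For example x² is central: (x²)·x = x³ = x·(x²); (x²)·y = x²y = y·(x²).
Whereas x ∉ Z(G) since x·y = xy ≠ x³y = y·x.
Checking each of the 8 elements this way gives Z(G) = {e, x²}, of order 2.

Answer: {e, x²}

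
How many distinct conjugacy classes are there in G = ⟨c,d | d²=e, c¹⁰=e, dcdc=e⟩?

The conjugacy classes (representative and size) are:
  [e] (size 1), [c] (size 2), [c²] (size 2), [c³] (size 2), [c⁴] (size 2), [c⁵] (size 1), [c²d] (size 5), [c³d] (size 5).
Class equation: 1 + 2 + 2 + 2 + 2 + 1 + 5 + 5 = 20 = |G|. So G has 8 conjugacy classes.

Answer: 8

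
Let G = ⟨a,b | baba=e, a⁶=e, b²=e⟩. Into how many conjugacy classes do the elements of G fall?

The conjugacy classes (representative and size) are:
  [e] (size 1), [a⁵] (size 2), [a⁴] (size 2), [a³] (size 1), [b] (size 3), [a³b] (size 3).
Class equation: 1 + 2 + 2 + 1 + 3 + 3 = 12 = |G|. So G has 6 conjugacy classes.

Answer: 6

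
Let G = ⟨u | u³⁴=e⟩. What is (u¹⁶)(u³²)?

Compute (u¹⁶) · (u³²) by multiplying left to right and reducing via the relations at each step:
  (u¹⁶) · u³² = u¹⁴

Answer: u¹⁴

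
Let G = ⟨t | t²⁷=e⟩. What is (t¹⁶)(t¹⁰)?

Compute (t¹⁶) · (t¹⁰) by multiplying left to right and reducing via the relations at each step:
  (t¹⁶) · t¹⁰ = t²⁶

Answer: t²⁶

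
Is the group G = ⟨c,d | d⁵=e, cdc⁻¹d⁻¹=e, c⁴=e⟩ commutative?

Each pair of generators commutes: c·d = cd = d·c. Since the generators pairwise commute, every element of G commutes with every other, so G is abelian.

Answer: Yes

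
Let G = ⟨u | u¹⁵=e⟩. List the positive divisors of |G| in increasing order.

|G| = 15 = 3 · 5. By Lagrange's theorem the order of any subgroup divides 15; the divisors of 15 are 1, 3, 5, 15.

Answer: 1, 3, 5, 15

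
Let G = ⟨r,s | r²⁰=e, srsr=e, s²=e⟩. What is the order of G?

Enumerate words in the generators, reducing via the relations: the distinct elements are
  {e, r, s, rs, r², r³, r⁴, r⁵, r⁶, r⁷, r⁸, r⁹, r²s, r³s, r¹², r¹³, r¹¹, r¹⁰, r¹⁴, r¹⁵, r¹⁶, r¹⁷, r¹⁸, r¹⁹, r⁴s, r⁵s, r⁶s, r⁷s, r⁸s, r⁹s, r¹²s, r¹³s, r¹¹s, r¹⁰s, r¹⁴s, r¹⁵s, r¹⁶s, r¹⁷s, r¹⁸s, r¹⁹s}.
No further products give new elements, so |G| = 40.

Answer: 40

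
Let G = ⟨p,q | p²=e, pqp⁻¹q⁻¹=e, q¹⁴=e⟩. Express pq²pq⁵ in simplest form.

Multiply left to right, reducing at each step:
  p · q² = pq²
  (pq²) · p = q²
  (q²) · q⁵ = q⁷

Answer: q⁷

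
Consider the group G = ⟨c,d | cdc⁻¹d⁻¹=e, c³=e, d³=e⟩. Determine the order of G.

Enumerate words in the generators, reducing via the relations: the distinct elements are
  {c, d, e, cd, c², d², cd², c²d, c²d²}.
No further products give new elements, so |G| = 9.

Answer: 9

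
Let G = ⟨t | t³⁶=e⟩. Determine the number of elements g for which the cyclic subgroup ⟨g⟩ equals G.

G is cyclic of order 36. An element generates G iff its order is 36, and a cyclic group of order 36 has exactly φ(36) = 12 such elements.

Answer: 12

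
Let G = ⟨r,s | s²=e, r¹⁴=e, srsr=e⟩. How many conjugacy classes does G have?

The conjugacy classes (representative and size) are:
  [e] (size 1), [r¹³] (size 2), [r²] (size 2), [r³] (size 2), [r¹⁰] (size 2), [r⁵] (size 2), [r⁸] (size 2), [r⁷] (size 1), [r⁶s] (size 7), [r⁹s] (size 7).
Class equation: 1 + 2 + 2 + 2 + 2 + 2 + 2 + 1 + 7 + 7 = 28 = |G|. So G has 10 conjugacy classes.

Answer: 10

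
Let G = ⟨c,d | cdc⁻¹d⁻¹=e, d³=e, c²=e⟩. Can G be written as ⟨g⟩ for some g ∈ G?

|G| = 6. The element cd has order 6 (its powers give 6 distinct elements), so ⟨cd⟩ = G and G is cyclic.

Answer: Yes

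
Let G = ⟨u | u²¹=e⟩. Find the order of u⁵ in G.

Compute successive powers until reaching e:
  (u⁵)¹ = u⁵, (u⁵)² = u¹⁰, (u⁵)³ = u¹⁵, (u⁵)⁴ = u²⁰, (u⁵)⁵ = u⁴, (u⁵)⁶ = u⁹, (u⁵)⁷ = u¹⁴, (u⁵)⁸ = u¹⁹, (u⁵)⁹ = u³, (u⁵)¹⁰ = u⁸, (u⁵)¹¹ = u¹³, (u⁵)¹² = u¹⁸, (u⁵)¹³ = u², (u⁵)¹⁴ = u⁷, (u⁵)¹⁵ = u¹², (u⁵)¹⁶ = u¹⁷, (u⁵)¹⁷ = u, (u⁵)¹⁸ = u⁶, (u⁵)¹⁹ = u¹¹, (u⁵)²⁰ = u¹⁶, (u⁵)²¹ = e.
The smallest positive k with (u⁵)ᵏ = e is 21.

Answer: 21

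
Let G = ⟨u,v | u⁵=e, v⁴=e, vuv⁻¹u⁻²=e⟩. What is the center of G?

An element z ∈ Z(G) iff z commutes with every generator.
For example e is central: e·u = u = u·e; e·v = v = v·e.
Whereas u ∉ Z(G) since u·v = uv ≠ u²v = v·u.
Checking each of the 20 elements this way gives Z(G) = {e}, of order 1.

Answer: {e}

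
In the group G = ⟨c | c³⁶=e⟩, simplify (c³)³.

Compute successive powers of (c³), reducing at each step:
  (c³)²: (c³) · c³ = c⁶
  (c³)³: (c⁶) · c³ = c⁹

Answer: c⁹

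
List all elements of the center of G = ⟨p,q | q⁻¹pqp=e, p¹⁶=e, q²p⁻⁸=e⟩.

An element z ∈ Z(G) iff z commutes with every generator.
For example p⁸ is central: (p⁸)·p = p⁹ = p·(p⁸); (p⁸)·q = q⁻¹ = q·(p⁸).
Whereas p ∉ Z(G) since p·q = pq ≠ p⁷q⁻¹ = q·p.
Checking each of the 32 elements this way gives Z(G) = {e, p⁸}, of order 2.

Answer: {e, p⁸}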